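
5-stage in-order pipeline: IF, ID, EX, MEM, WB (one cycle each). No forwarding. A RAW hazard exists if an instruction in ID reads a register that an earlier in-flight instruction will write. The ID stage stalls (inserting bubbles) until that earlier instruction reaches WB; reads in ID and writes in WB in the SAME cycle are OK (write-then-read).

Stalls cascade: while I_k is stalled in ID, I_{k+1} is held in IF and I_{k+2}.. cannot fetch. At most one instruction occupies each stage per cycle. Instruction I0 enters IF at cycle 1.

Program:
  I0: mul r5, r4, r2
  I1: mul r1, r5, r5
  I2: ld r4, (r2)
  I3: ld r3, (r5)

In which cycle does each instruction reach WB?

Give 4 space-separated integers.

Answer: 5 8 9 10

Derivation:
I0 mul r5 <- r4,r2: IF@1 ID@2 stall=0 (-) EX@3 MEM@4 WB@5
I1 mul r1 <- r5,r5: IF@2 ID@3 stall=2 (RAW on I0.r5 (WB@5)) EX@6 MEM@7 WB@8
I2 ld r4 <- r2: IF@3 ID@6 stall=0 (-) EX@7 MEM@8 WB@9
I3 ld r3 <- r5: IF@6 ID@7 stall=0 (-) EX@8 MEM@9 WB@10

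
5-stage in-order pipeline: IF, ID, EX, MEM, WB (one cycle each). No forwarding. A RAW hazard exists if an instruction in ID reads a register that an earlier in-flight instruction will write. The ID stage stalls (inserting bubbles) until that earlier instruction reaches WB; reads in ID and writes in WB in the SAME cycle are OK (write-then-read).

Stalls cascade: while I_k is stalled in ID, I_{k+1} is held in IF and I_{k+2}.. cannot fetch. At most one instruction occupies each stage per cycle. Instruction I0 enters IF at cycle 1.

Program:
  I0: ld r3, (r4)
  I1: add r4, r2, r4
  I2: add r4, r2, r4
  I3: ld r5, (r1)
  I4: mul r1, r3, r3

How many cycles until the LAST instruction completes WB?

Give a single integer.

Answer: 11

Derivation:
I0 ld r3 <- r4: IF@1 ID@2 stall=0 (-) EX@3 MEM@4 WB@5
I1 add r4 <- r2,r4: IF@2 ID@3 stall=0 (-) EX@4 MEM@5 WB@6
I2 add r4 <- r2,r4: IF@3 ID@4 stall=2 (RAW on I1.r4 (WB@6)) EX@7 MEM@8 WB@9
I3 ld r5 <- r1: IF@4 ID@7 stall=0 (-) EX@8 MEM@9 WB@10
I4 mul r1 <- r3,r3: IF@7 ID@8 stall=0 (-) EX@9 MEM@10 WB@11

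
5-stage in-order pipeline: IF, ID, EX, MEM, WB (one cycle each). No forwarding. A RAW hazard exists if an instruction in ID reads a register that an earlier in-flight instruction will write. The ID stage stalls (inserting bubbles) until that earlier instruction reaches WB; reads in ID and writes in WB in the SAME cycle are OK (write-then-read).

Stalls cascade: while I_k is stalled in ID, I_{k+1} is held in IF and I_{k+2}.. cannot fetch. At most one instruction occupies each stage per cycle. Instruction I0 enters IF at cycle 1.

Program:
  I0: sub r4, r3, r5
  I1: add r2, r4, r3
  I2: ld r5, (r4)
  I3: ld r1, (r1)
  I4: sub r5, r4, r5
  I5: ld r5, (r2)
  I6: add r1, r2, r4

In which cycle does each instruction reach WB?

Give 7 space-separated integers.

Answer: 5 8 9 10 12 13 14

Derivation:
I0 sub r4 <- r3,r5: IF@1 ID@2 stall=0 (-) EX@3 MEM@4 WB@5
I1 add r2 <- r4,r3: IF@2 ID@3 stall=2 (RAW on I0.r4 (WB@5)) EX@6 MEM@7 WB@8
I2 ld r5 <- r4: IF@3 ID@6 stall=0 (-) EX@7 MEM@8 WB@9
I3 ld r1 <- r1: IF@6 ID@7 stall=0 (-) EX@8 MEM@9 WB@10
I4 sub r5 <- r4,r5: IF@7 ID@8 stall=1 (RAW on I2.r5 (WB@9)) EX@10 MEM@11 WB@12
I5 ld r5 <- r2: IF@8 ID@10 stall=0 (-) EX@11 MEM@12 WB@13
I6 add r1 <- r2,r4: IF@10 ID@11 stall=0 (-) EX@12 MEM@13 WB@14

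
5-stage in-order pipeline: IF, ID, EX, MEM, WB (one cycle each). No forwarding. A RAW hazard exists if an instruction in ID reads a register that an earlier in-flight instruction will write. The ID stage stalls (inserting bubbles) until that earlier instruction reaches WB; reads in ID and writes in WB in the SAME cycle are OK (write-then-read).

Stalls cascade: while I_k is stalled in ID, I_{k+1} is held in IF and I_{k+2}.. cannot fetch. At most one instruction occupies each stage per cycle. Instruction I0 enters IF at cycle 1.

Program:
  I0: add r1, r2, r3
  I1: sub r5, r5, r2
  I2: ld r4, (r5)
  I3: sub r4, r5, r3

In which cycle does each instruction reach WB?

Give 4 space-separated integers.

Answer: 5 6 9 10

Derivation:
I0 add r1 <- r2,r3: IF@1 ID@2 stall=0 (-) EX@3 MEM@4 WB@5
I1 sub r5 <- r5,r2: IF@2 ID@3 stall=0 (-) EX@4 MEM@5 WB@6
I2 ld r4 <- r5: IF@3 ID@4 stall=2 (RAW on I1.r5 (WB@6)) EX@7 MEM@8 WB@9
I3 sub r4 <- r5,r3: IF@4 ID@7 stall=0 (-) EX@8 MEM@9 WB@10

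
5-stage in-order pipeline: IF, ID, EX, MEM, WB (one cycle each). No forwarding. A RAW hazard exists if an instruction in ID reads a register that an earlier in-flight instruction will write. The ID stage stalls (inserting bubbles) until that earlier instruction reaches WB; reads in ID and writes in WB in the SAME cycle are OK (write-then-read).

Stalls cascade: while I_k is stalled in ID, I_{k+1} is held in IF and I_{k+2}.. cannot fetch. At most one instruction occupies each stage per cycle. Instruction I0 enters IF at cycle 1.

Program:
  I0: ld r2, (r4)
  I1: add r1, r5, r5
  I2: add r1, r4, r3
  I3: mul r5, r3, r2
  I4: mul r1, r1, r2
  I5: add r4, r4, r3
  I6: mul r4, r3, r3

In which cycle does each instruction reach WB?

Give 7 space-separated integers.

I0 ld r2 <- r4: IF@1 ID@2 stall=0 (-) EX@3 MEM@4 WB@5
I1 add r1 <- r5,r5: IF@2 ID@3 stall=0 (-) EX@4 MEM@5 WB@6
I2 add r1 <- r4,r3: IF@3 ID@4 stall=0 (-) EX@5 MEM@6 WB@7
I3 mul r5 <- r3,r2: IF@4 ID@5 stall=0 (-) EX@6 MEM@7 WB@8
I4 mul r1 <- r1,r2: IF@5 ID@6 stall=1 (RAW on I2.r1 (WB@7)) EX@8 MEM@9 WB@10
I5 add r4 <- r4,r3: IF@6 ID@8 stall=0 (-) EX@9 MEM@10 WB@11
I6 mul r4 <- r3,r3: IF@8 ID@9 stall=0 (-) EX@10 MEM@11 WB@12

Answer: 5 6 7 8 10 11 12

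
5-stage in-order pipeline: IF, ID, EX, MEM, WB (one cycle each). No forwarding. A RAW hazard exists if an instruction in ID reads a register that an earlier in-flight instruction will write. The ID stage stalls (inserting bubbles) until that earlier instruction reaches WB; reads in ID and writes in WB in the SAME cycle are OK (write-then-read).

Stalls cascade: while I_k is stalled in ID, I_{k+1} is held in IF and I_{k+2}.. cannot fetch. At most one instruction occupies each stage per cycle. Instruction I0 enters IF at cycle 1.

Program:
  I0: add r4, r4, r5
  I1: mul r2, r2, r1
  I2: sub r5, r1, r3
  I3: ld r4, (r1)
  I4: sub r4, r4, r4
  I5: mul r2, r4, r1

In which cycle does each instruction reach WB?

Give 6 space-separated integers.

I0 add r4 <- r4,r5: IF@1 ID@2 stall=0 (-) EX@3 MEM@4 WB@5
I1 mul r2 <- r2,r1: IF@2 ID@3 stall=0 (-) EX@4 MEM@5 WB@6
I2 sub r5 <- r1,r3: IF@3 ID@4 stall=0 (-) EX@5 MEM@6 WB@7
I3 ld r4 <- r1: IF@4 ID@5 stall=0 (-) EX@6 MEM@7 WB@8
I4 sub r4 <- r4,r4: IF@5 ID@6 stall=2 (RAW on I3.r4 (WB@8)) EX@9 MEM@10 WB@11
I5 mul r2 <- r4,r1: IF@6 ID@9 stall=2 (RAW on I4.r4 (WB@11)) EX@12 MEM@13 WB@14

Answer: 5 6 7 8 11 14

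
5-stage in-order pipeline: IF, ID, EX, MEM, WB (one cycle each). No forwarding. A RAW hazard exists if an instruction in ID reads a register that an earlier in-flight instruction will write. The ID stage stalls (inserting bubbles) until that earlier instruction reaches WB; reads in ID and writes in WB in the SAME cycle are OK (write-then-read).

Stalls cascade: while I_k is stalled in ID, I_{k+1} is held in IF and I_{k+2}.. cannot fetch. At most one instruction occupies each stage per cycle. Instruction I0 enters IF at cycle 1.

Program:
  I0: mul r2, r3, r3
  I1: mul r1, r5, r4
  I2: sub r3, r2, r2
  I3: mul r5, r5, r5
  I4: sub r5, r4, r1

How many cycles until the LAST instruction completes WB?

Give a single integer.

Answer: 10

Derivation:
I0 mul r2 <- r3,r3: IF@1 ID@2 stall=0 (-) EX@3 MEM@4 WB@5
I1 mul r1 <- r5,r4: IF@2 ID@3 stall=0 (-) EX@4 MEM@5 WB@6
I2 sub r3 <- r2,r2: IF@3 ID@4 stall=1 (RAW on I0.r2 (WB@5)) EX@6 MEM@7 WB@8
I3 mul r5 <- r5,r5: IF@4 ID@6 stall=0 (-) EX@7 MEM@8 WB@9
I4 sub r5 <- r4,r1: IF@6 ID@7 stall=0 (-) EX@8 MEM@9 WB@10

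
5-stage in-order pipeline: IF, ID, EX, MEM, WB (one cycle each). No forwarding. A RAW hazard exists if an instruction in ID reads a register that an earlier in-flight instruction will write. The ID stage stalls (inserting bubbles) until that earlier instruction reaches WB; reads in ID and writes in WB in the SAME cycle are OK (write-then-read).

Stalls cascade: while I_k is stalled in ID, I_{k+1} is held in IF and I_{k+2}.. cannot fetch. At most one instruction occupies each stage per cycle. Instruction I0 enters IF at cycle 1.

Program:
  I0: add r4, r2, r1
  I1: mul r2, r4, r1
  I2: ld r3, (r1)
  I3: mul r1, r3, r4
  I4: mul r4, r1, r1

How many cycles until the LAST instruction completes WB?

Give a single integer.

Answer: 15

Derivation:
I0 add r4 <- r2,r1: IF@1 ID@2 stall=0 (-) EX@3 MEM@4 WB@5
I1 mul r2 <- r4,r1: IF@2 ID@3 stall=2 (RAW on I0.r4 (WB@5)) EX@6 MEM@7 WB@8
I2 ld r3 <- r1: IF@3 ID@6 stall=0 (-) EX@7 MEM@8 WB@9
I3 mul r1 <- r3,r4: IF@6 ID@7 stall=2 (RAW on I2.r3 (WB@9)) EX@10 MEM@11 WB@12
I4 mul r4 <- r1,r1: IF@7 ID@10 stall=2 (RAW on I3.r1 (WB@12)) EX@13 MEM@14 WB@15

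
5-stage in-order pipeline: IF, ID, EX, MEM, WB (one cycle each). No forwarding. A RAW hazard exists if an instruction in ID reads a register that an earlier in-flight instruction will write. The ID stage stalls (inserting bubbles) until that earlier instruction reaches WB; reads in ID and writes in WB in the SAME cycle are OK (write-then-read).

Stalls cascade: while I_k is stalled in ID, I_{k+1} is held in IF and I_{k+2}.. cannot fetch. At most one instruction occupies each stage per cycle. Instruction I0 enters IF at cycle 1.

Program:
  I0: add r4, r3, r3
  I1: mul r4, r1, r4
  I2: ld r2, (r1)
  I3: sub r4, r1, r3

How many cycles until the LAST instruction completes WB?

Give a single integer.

Answer: 10

Derivation:
I0 add r4 <- r3,r3: IF@1 ID@2 stall=0 (-) EX@3 MEM@4 WB@5
I1 mul r4 <- r1,r4: IF@2 ID@3 stall=2 (RAW on I0.r4 (WB@5)) EX@6 MEM@7 WB@8
I2 ld r2 <- r1: IF@3 ID@6 stall=0 (-) EX@7 MEM@8 WB@9
I3 sub r4 <- r1,r3: IF@6 ID@7 stall=0 (-) EX@8 MEM@9 WB@10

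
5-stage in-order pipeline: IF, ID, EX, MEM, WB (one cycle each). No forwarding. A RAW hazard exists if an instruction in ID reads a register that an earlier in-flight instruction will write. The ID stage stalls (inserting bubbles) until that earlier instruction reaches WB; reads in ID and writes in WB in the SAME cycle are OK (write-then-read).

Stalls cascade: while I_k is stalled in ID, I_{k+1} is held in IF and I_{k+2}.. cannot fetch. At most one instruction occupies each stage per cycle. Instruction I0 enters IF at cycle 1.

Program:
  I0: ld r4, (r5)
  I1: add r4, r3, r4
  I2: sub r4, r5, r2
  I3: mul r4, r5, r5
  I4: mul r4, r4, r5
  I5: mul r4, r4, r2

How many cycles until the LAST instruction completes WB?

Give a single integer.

Answer: 16

Derivation:
I0 ld r4 <- r5: IF@1 ID@2 stall=0 (-) EX@3 MEM@4 WB@5
I1 add r4 <- r3,r4: IF@2 ID@3 stall=2 (RAW on I0.r4 (WB@5)) EX@6 MEM@7 WB@8
I2 sub r4 <- r5,r2: IF@3 ID@6 stall=0 (-) EX@7 MEM@8 WB@9
I3 mul r4 <- r5,r5: IF@6 ID@7 stall=0 (-) EX@8 MEM@9 WB@10
I4 mul r4 <- r4,r5: IF@7 ID@8 stall=2 (RAW on I3.r4 (WB@10)) EX@11 MEM@12 WB@13
I5 mul r4 <- r4,r2: IF@8 ID@11 stall=2 (RAW on I4.r4 (WB@13)) EX@14 MEM@15 WB@16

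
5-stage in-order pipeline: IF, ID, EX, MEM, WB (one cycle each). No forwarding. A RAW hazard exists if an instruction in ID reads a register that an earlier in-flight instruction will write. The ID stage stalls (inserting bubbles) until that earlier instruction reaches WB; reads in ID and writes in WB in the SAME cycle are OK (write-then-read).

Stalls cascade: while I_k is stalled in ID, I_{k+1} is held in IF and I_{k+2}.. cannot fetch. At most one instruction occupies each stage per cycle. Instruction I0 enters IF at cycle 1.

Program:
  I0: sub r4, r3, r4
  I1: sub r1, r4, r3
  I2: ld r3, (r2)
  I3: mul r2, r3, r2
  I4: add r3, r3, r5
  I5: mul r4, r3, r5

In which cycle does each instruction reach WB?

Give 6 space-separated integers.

I0 sub r4 <- r3,r4: IF@1 ID@2 stall=0 (-) EX@3 MEM@4 WB@5
I1 sub r1 <- r4,r3: IF@2 ID@3 stall=2 (RAW on I0.r4 (WB@5)) EX@6 MEM@7 WB@8
I2 ld r3 <- r2: IF@3 ID@6 stall=0 (-) EX@7 MEM@8 WB@9
I3 mul r2 <- r3,r2: IF@6 ID@7 stall=2 (RAW on I2.r3 (WB@9)) EX@10 MEM@11 WB@12
I4 add r3 <- r3,r5: IF@7 ID@10 stall=0 (-) EX@11 MEM@12 WB@13
I5 mul r4 <- r3,r5: IF@10 ID@11 stall=2 (RAW on I4.r3 (WB@13)) EX@14 MEM@15 WB@16

Answer: 5 8 9 12 13 16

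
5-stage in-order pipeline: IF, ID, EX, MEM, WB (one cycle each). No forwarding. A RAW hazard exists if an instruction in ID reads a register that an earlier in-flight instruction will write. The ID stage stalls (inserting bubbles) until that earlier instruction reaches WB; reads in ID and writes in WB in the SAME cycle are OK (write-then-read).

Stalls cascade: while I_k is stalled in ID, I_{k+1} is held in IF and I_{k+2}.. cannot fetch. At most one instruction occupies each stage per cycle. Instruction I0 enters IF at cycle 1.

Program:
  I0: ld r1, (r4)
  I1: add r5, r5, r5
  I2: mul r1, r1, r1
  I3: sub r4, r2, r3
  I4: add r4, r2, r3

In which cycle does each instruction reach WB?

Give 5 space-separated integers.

Answer: 5 6 8 9 10

Derivation:
I0 ld r1 <- r4: IF@1 ID@2 stall=0 (-) EX@3 MEM@4 WB@5
I1 add r5 <- r5,r5: IF@2 ID@3 stall=0 (-) EX@4 MEM@5 WB@6
I2 mul r1 <- r1,r1: IF@3 ID@4 stall=1 (RAW on I0.r1 (WB@5)) EX@6 MEM@7 WB@8
I3 sub r4 <- r2,r3: IF@4 ID@6 stall=0 (-) EX@7 MEM@8 WB@9
I4 add r4 <- r2,r3: IF@6 ID@7 stall=0 (-) EX@8 MEM@9 WB@10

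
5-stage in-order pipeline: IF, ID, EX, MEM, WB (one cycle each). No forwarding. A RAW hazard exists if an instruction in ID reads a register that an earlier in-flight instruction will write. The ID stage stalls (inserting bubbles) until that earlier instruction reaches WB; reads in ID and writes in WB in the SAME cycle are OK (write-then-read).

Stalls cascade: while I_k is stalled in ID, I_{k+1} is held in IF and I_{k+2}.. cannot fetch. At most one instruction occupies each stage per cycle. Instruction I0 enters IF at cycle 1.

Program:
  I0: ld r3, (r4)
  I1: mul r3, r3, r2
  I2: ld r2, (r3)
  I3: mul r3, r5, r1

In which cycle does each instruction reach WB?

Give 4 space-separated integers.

I0 ld r3 <- r4: IF@1 ID@2 stall=0 (-) EX@3 MEM@4 WB@5
I1 mul r3 <- r3,r2: IF@2 ID@3 stall=2 (RAW on I0.r3 (WB@5)) EX@6 MEM@7 WB@8
I2 ld r2 <- r3: IF@3 ID@6 stall=2 (RAW on I1.r3 (WB@8)) EX@9 MEM@10 WB@11
I3 mul r3 <- r5,r1: IF@6 ID@9 stall=0 (-) EX@10 MEM@11 WB@12

Answer: 5 8 11 12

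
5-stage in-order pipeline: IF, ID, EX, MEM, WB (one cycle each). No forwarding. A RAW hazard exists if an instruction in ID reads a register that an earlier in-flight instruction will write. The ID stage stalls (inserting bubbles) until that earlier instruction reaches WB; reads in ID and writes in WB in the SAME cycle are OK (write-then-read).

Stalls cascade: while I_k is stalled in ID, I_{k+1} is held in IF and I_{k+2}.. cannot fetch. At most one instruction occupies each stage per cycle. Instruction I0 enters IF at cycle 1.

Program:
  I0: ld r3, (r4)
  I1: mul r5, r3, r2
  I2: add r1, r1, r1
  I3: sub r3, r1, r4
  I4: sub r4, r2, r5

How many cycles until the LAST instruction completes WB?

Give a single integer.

I0 ld r3 <- r4: IF@1 ID@2 stall=0 (-) EX@3 MEM@4 WB@5
I1 mul r5 <- r3,r2: IF@2 ID@3 stall=2 (RAW on I0.r3 (WB@5)) EX@6 MEM@7 WB@8
I2 add r1 <- r1,r1: IF@3 ID@6 stall=0 (-) EX@7 MEM@8 WB@9
I3 sub r3 <- r1,r4: IF@6 ID@7 stall=2 (RAW on I2.r1 (WB@9)) EX@10 MEM@11 WB@12
I4 sub r4 <- r2,r5: IF@7 ID@10 stall=0 (-) EX@11 MEM@12 WB@13

Answer: 13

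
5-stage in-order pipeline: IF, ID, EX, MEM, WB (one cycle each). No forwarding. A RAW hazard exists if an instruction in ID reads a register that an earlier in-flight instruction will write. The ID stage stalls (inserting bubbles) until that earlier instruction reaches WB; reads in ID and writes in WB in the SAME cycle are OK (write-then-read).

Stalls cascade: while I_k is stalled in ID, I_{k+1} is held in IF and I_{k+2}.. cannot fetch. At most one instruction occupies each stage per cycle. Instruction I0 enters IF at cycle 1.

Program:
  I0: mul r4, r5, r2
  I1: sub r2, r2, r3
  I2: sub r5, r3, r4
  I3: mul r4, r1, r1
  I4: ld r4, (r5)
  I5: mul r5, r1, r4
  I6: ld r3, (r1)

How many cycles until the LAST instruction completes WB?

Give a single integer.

Answer: 15

Derivation:
I0 mul r4 <- r5,r2: IF@1 ID@2 stall=0 (-) EX@3 MEM@4 WB@5
I1 sub r2 <- r2,r3: IF@2 ID@3 stall=0 (-) EX@4 MEM@5 WB@6
I2 sub r5 <- r3,r4: IF@3 ID@4 stall=1 (RAW on I0.r4 (WB@5)) EX@6 MEM@7 WB@8
I3 mul r4 <- r1,r1: IF@4 ID@6 stall=0 (-) EX@7 MEM@8 WB@9
I4 ld r4 <- r5: IF@6 ID@7 stall=1 (RAW on I2.r5 (WB@8)) EX@9 MEM@10 WB@11
I5 mul r5 <- r1,r4: IF@7 ID@9 stall=2 (RAW on I4.r4 (WB@11)) EX@12 MEM@13 WB@14
I6 ld r3 <- r1: IF@9 ID@12 stall=0 (-) EX@13 MEM@14 WB@15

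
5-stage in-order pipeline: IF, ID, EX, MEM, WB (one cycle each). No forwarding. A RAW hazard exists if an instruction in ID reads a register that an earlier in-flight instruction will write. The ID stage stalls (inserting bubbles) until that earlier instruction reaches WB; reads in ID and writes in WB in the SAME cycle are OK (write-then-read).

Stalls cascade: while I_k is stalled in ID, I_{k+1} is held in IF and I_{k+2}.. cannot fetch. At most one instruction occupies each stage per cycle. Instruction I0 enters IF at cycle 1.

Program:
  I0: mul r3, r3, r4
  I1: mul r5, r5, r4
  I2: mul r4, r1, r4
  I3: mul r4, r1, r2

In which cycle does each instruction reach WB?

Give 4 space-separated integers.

I0 mul r3 <- r3,r4: IF@1 ID@2 stall=0 (-) EX@3 MEM@4 WB@5
I1 mul r5 <- r5,r4: IF@2 ID@3 stall=0 (-) EX@4 MEM@5 WB@6
I2 mul r4 <- r1,r4: IF@3 ID@4 stall=0 (-) EX@5 MEM@6 WB@7
I3 mul r4 <- r1,r2: IF@4 ID@5 stall=0 (-) EX@6 MEM@7 WB@8

Answer: 5 6 7 8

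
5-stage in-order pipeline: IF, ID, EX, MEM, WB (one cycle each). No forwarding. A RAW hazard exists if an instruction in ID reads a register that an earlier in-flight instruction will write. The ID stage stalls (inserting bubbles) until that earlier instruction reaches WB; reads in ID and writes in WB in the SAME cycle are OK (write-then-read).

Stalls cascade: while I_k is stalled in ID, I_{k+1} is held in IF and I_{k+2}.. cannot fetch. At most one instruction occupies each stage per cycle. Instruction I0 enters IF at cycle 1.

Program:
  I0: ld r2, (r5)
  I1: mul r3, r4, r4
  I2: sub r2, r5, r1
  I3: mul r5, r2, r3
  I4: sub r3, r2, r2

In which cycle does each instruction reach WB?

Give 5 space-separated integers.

Answer: 5 6 7 10 11

Derivation:
I0 ld r2 <- r5: IF@1 ID@2 stall=0 (-) EX@3 MEM@4 WB@5
I1 mul r3 <- r4,r4: IF@2 ID@3 stall=0 (-) EX@4 MEM@5 WB@6
I2 sub r2 <- r5,r1: IF@3 ID@4 stall=0 (-) EX@5 MEM@6 WB@7
I3 mul r5 <- r2,r3: IF@4 ID@5 stall=2 (RAW on I2.r2 (WB@7)) EX@8 MEM@9 WB@10
I4 sub r3 <- r2,r2: IF@5 ID@8 stall=0 (-) EX@9 MEM@10 WB@11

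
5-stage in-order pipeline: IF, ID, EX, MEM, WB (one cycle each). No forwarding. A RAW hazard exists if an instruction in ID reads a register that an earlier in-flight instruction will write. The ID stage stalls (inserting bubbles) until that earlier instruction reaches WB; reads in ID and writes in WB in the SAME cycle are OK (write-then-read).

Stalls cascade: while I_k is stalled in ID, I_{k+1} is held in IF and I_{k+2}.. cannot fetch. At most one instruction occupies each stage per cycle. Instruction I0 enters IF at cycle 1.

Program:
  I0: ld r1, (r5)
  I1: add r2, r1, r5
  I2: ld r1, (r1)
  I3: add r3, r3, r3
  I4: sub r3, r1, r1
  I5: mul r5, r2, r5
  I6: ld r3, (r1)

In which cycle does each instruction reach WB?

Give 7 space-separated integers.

I0 ld r1 <- r5: IF@1 ID@2 stall=0 (-) EX@3 MEM@4 WB@5
I1 add r2 <- r1,r5: IF@2 ID@3 stall=2 (RAW on I0.r1 (WB@5)) EX@6 MEM@7 WB@8
I2 ld r1 <- r1: IF@3 ID@6 stall=0 (-) EX@7 MEM@8 WB@9
I3 add r3 <- r3,r3: IF@6 ID@7 stall=0 (-) EX@8 MEM@9 WB@10
I4 sub r3 <- r1,r1: IF@7 ID@8 stall=1 (RAW on I2.r1 (WB@9)) EX@10 MEM@11 WB@12
I5 mul r5 <- r2,r5: IF@8 ID@10 stall=0 (-) EX@11 MEM@12 WB@13
I6 ld r3 <- r1: IF@10 ID@11 stall=0 (-) EX@12 MEM@13 WB@14

Answer: 5 8 9 10 12 13 14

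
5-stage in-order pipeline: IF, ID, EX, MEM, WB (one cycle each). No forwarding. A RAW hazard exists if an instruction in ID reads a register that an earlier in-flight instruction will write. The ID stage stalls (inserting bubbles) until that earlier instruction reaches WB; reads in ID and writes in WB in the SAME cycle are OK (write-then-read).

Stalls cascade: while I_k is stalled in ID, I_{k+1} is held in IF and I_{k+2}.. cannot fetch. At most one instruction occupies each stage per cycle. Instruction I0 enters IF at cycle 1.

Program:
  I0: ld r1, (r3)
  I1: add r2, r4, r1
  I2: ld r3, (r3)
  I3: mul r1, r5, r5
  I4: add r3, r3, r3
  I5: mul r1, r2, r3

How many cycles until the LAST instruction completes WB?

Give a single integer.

I0 ld r1 <- r3: IF@1 ID@2 stall=0 (-) EX@3 MEM@4 WB@5
I1 add r2 <- r4,r1: IF@2 ID@3 stall=2 (RAW on I0.r1 (WB@5)) EX@6 MEM@7 WB@8
I2 ld r3 <- r3: IF@3 ID@6 stall=0 (-) EX@7 MEM@8 WB@9
I3 mul r1 <- r5,r5: IF@6 ID@7 stall=0 (-) EX@8 MEM@9 WB@10
I4 add r3 <- r3,r3: IF@7 ID@8 stall=1 (RAW on I2.r3 (WB@9)) EX@10 MEM@11 WB@12
I5 mul r1 <- r2,r3: IF@8 ID@10 stall=2 (RAW on I4.r3 (WB@12)) EX@13 MEM@14 WB@15

Answer: 15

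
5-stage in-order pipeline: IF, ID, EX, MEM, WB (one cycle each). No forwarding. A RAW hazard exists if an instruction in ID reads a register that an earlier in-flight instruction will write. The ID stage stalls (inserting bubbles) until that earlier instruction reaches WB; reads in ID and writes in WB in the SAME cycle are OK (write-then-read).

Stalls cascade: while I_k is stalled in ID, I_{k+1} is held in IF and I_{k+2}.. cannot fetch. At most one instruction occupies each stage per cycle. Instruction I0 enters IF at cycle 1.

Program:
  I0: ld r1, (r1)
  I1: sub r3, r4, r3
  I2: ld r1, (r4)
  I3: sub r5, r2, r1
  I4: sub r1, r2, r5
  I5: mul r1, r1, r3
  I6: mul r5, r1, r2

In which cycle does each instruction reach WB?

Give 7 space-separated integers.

I0 ld r1 <- r1: IF@1 ID@2 stall=0 (-) EX@3 MEM@4 WB@5
I1 sub r3 <- r4,r3: IF@2 ID@3 stall=0 (-) EX@4 MEM@5 WB@6
I2 ld r1 <- r4: IF@3 ID@4 stall=0 (-) EX@5 MEM@6 WB@7
I3 sub r5 <- r2,r1: IF@4 ID@5 stall=2 (RAW on I2.r1 (WB@7)) EX@8 MEM@9 WB@10
I4 sub r1 <- r2,r5: IF@5 ID@8 stall=2 (RAW on I3.r5 (WB@10)) EX@11 MEM@12 WB@13
I5 mul r1 <- r1,r3: IF@8 ID@11 stall=2 (RAW on I4.r1 (WB@13)) EX@14 MEM@15 WB@16
I6 mul r5 <- r1,r2: IF@11 ID@14 stall=2 (RAW on I5.r1 (WB@16)) EX@17 MEM@18 WB@19

Answer: 5 6 7 10 13 16 19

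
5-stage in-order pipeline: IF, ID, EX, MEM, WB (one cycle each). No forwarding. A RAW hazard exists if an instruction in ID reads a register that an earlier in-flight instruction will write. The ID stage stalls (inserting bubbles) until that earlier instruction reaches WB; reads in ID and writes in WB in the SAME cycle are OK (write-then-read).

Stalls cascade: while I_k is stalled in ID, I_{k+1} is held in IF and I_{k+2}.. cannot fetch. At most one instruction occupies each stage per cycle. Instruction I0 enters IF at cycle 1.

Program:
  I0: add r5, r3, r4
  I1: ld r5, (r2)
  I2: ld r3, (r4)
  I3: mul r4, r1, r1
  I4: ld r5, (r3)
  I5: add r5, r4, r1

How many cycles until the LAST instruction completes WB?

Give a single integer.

Answer: 11

Derivation:
I0 add r5 <- r3,r4: IF@1 ID@2 stall=0 (-) EX@3 MEM@4 WB@5
I1 ld r5 <- r2: IF@2 ID@3 stall=0 (-) EX@4 MEM@5 WB@6
I2 ld r3 <- r4: IF@3 ID@4 stall=0 (-) EX@5 MEM@6 WB@7
I3 mul r4 <- r1,r1: IF@4 ID@5 stall=0 (-) EX@6 MEM@7 WB@8
I4 ld r5 <- r3: IF@5 ID@6 stall=1 (RAW on I2.r3 (WB@7)) EX@8 MEM@9 WB@10
I5 add r5 <- r4,r1: IF@6 ID@8 stall=0 (-) EX@9 MEM@10 WB@11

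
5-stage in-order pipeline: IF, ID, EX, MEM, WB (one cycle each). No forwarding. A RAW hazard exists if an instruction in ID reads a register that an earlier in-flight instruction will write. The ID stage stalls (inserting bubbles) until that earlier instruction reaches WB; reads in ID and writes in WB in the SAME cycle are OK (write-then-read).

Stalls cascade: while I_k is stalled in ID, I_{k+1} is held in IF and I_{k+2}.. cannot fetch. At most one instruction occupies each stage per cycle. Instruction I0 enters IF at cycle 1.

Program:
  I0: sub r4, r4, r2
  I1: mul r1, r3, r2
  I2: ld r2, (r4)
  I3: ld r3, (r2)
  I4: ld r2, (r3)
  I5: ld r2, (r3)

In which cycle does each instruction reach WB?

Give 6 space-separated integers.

Answer: 5 6 8 11 14 15

Derivation:
I0 sub r4 <- r4,r2: IF@1 ID@2 stall=0 (-) EX@3 MEM@4 WB@5
I1 mul r1 <- r3,r2: IF@2 ID@3 stall=0 (-) EX@4 MEM@5 WB@6
I2 ld r2 <- r4: IF@3 ID@4 stall=1 (RAW on I0.r4 (WB@5)) EX@6 MEM@7 WB@8
I3 ld r3 <- r2: IF@4 ID@6 stall=2 (RAW on I2.r2 (WB@8)) EX@9 MEM@10 WB@11
I4 ld r2 <- r3: IF@6 ID@9 stall=2 (RAW on I3.r3 (WB@11)) EX@12 MEM@13 WB@14
I5 ld r2 <- r3: IF@9 ID@12 stall=0 (-) EX@13 MEM@14 WB@15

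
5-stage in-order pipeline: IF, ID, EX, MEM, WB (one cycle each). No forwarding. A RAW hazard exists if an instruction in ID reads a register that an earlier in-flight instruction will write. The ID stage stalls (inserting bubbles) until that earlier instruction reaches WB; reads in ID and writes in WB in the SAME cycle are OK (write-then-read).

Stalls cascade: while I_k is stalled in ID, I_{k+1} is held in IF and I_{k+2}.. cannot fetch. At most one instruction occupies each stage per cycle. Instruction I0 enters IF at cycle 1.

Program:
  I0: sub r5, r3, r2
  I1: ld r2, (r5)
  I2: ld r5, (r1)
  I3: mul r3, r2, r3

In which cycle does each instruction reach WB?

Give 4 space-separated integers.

Answer: 5 8 9 11

Derivation:
I0 sub r5 <- r3,r2: IF@1 ID@2 stall=0 (-) EX@3 MEM@4 WB@5
I1 ld r2 <- r5: IF@2 ID@3 stall=2 (RAW on I0.r5 (WB@5)) EX@6 MEM@7 WB@8
I2 ld r5 <- r1: IF@3 ID@6 stall=0 (-) EX@7 MEM@8 WB@9
I3 mul r3 <- r2,r3: IF@6 ID@7 stall=1 (RAW on I1.r2 (WB@8)) EX@9 MEM@10 WB@11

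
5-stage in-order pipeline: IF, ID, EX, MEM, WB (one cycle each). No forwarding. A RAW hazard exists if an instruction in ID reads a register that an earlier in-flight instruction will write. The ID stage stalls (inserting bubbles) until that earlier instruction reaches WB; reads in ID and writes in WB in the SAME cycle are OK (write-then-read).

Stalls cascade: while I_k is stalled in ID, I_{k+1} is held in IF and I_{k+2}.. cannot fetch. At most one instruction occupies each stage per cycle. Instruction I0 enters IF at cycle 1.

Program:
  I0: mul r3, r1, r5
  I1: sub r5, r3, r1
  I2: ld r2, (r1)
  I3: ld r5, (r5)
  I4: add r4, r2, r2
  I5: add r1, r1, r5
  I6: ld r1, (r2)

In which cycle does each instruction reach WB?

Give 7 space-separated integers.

Answer: 5 8 9 11 12 14 15

Derivation:
I0 mul r3 <- r1,r5: IF@1 ID@2 stall=0 (-) EX@3 MEM@4 WB@5
I1 sub r5 <- r3,r1: IF@2 ID@3 stall=2 (RAW on I0.r3 (WB@5)) EX@6 MEM@7 WB@8
I2 ld r2 <- r1: IF@3 ID@6 stall=0 (-) EX@7 MEM@8 WB@9
I3 ld r5 <- r5: IF@6 ID@7 stall=1 (RAW on I1.r5 (WB@8)) EX@9 MEM@10 WB@11
I4 add r4 <- r2,r2: IF@7 ID@9 stall=0 (-) EX@10 MEM@11 WB@12
I5 add r1 <- r1,r5: IF@9 ID@10 stall=1 (RAW on I3.r5 (WB@11)) EX@12 MEM@13 WB@14
I6 ld r1 <- r2: IF@10 ID@12 stall=0 (-) EX@13 MEM@14 WB@15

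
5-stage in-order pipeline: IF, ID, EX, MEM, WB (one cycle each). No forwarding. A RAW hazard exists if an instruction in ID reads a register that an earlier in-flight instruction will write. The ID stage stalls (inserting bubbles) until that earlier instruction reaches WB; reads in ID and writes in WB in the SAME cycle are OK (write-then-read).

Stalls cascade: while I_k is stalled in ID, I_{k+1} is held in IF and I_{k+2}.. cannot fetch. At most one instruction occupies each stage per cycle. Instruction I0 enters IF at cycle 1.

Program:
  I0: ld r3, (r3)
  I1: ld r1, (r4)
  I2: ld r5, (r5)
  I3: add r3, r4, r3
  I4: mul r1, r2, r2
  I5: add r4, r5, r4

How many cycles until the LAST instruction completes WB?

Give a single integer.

Answer: 10

Derivation:
I0 ld r3 <- r3: IF@1 ID@2 stall=0 (-) EX@3 MEM@4 WB@5
I1 ld r1 <- r4: IF@2 ID@3 stall=0 (-) EX@4 MEM@5 WB@6
I2 ld r5 <- r5: IF@3 ID@4 stall=0 (-) EX@5 MEM@6 WB@7
I3 add r3 <- r4,r3: IF@4 ID@5 stall=0 (-) EX@6 MEM@7 WB@8
I4 mul r1 <- r2,r2: IF@5 ID@6 stall=0 (-) EX@7 MEM@8 WB@9
I5 add r4 <- r5,r4: IF@6 ID@7 stall=0 (-) EX@8 MEM@9 WB@10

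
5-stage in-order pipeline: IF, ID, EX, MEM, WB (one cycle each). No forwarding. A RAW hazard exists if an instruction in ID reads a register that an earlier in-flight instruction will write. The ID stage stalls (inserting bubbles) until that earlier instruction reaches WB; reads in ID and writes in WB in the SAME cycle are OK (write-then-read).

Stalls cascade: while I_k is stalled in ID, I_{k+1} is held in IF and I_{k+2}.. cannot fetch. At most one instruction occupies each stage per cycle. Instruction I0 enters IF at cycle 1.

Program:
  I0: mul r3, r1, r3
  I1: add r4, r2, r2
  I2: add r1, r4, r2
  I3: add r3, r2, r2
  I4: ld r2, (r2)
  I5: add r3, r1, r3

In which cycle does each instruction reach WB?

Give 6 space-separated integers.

Answer: 5 6 9 10 11 13

Derivation:
I0 mul r3 <- r1,r3: IF@1 ID@2 stall=0 (-) EX@3 MEM@4 WB@5
I1 add r4 <- r2,r2: IF@2 ID@3 stall=0 (-) EX@4 MEM@5 WB@6
I2 add r1 <- r4,r2: IF@3 ID@4 stall=2 (RAW on I1.r4 (WB@6)) EX@7 MEM@8 WB@9
I3 add r3 <- r2,r2: IF@4 ID@7 stall=0 (-) EX@8 MEM@9 WB@10
I4 ld r2 <- r2: IF@7 ID@8 stall=0 (-) EX@9 MEM@10 WB@11
I5 add r3 <- r1,r3: IF@8 ID@9 stall=1 (RAW on I3.r3 (WB@10)) EX@11 MEM@12 WB@13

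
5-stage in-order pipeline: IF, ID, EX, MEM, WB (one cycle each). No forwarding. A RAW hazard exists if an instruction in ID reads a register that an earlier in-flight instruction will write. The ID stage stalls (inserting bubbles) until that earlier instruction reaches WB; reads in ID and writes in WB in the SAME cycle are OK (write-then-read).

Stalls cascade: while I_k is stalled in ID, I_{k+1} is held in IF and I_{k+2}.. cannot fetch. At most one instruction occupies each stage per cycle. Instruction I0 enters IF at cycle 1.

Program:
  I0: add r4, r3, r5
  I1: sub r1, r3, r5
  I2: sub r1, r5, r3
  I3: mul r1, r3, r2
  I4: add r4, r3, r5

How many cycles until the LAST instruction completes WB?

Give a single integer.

Answer: 9

Derivation:
I0 add r4 <- r3,r5: IF@1 ID@2 stall=0 (-) EX@3 MEM@4 WB@5
I1 sub r1 <- r3,r5: IF@2 ID@3 stall=0 (-) EX@4 MEM@5 WB@6
I2 sub r1 <- r5,r3: IF@3 ID@4 stall=0 (-) EX@5 MEM@6 WB@7
I3 mul r1 <- r3,r2: IF@4 ID@5 stall=0 (-) EX@6 MEM@7 WB@8
I4 add r4 <- r3,r5: IF@5 ID@6 stall=0 (-) EX@7 MEM@8 WB@9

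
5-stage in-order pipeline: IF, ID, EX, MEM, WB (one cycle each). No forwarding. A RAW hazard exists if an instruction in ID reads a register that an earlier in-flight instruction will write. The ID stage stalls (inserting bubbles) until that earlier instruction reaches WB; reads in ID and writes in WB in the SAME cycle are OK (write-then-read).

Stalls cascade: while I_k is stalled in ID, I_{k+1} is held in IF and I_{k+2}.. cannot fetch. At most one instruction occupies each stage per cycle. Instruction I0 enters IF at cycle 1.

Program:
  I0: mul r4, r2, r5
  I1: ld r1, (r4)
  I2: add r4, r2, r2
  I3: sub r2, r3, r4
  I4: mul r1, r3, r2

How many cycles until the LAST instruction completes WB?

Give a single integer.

I0 mul r4 <- r2,r5: IF@1 ID@2 stall=0 (-) EX@3 MEM@4 WB@5
I1 ld r1 <- r4: IF@2 ID@3 stall=2 (RAW on I0.r4 (WB@5)) EX@6 MEM@7 WB@8
I2 add r4 <- r2,r2: IF@3 ID@6 stall=0 (-) EX@7 MEM@8 WB@9
I3 sub r2 <- r3,r4: IF@6 ID@7 stall=2 (RAW on I2.r4 (WB@9)) EX@10 MEM@11 WB@12
I4 mul r1 <- r3,r2: IF@7 ID@10 stall=2 (RAW on I3.r2 (WB@12)) EX@13 MEM@14 WB@15

Answer: 15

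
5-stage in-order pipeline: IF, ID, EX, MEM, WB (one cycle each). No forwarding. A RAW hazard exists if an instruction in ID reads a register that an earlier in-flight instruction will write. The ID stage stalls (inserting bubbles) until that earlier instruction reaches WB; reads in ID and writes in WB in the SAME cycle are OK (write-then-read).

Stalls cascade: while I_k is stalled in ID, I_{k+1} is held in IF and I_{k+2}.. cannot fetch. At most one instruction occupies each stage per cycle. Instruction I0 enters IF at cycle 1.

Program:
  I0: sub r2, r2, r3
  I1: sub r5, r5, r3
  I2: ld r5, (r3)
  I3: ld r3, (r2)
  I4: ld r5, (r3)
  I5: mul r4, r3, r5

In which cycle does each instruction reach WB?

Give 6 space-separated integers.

I0 sub r2 <- r2,r3: IF@1 ID@2 stall=0 (-) EX@3 MEM@4 WB@5
I1 sub r5 <- r5,r3: IF@2 ID@3 stall=0 (-) EX@4 MEM@5 WB@6
I2 ld r5 <- r3: IF@3 ID@4 stall=0 (-) EX@5 MEM@6 WB@7
I3 ld r3 <- r2: IF@4 ID@5 stall=0 (-) EX@6 MEM@7 WB@8
I4 ld r5 <- r3: IF@5 ID@6 stall=2 (RAW on I3.r3 (WB@8)) EX@9 MEM@10 WB@11
I5 mul r4 <- r3,r5: IF@6 ID@9 stall=2 (RAW on I4.r5 (WB@11)) EX@12 MEM@13 WB@14

Answer: 5 6 7 8 11 14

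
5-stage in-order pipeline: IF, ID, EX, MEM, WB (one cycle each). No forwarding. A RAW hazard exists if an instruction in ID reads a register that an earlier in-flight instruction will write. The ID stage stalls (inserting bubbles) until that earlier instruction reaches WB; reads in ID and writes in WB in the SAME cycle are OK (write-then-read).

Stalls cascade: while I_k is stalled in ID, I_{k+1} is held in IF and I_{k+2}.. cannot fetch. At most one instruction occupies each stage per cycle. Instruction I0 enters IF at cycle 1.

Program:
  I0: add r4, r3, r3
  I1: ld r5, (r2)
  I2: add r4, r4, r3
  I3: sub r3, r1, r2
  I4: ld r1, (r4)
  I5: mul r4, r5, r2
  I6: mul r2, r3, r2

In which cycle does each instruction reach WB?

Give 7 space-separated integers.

I0 add r4 <- r3,r3: IF@1 ID@2 stall=0 (-) EX@3 MEM@4 WB@5
I1 ld r5 <- r2: IF@2 ID@3 stall=0 (-) EX@4 MEM@5 WB@6
I2 add r4 <- r4,r3: IF@3 ID@4 stall=1 (RAW on I0.r4 (WB@5)) EX@6 MEM@7 WB@8
I3 sub r3 <- r1,r2: IF@4 ID@6 stall=0 (-) EX@7 MEM@8 WB@9
I4 ld r1 <- r4: IF@6 ID@7 stall=1 (RAW on I2.r4 (WB@8)) EX@9 MEM@10 WB@11
I5 mul r4 <- r5,r2: IF@7 ID@9 stall=0 (-) EX@10 MEM@11 WB@12
I6 mul r2 <- r3,r2: IF@9 ID@10 stall=0 (-) EX@11 MEM@12 WB@13

Answer: 5 6 8 9 11 12 13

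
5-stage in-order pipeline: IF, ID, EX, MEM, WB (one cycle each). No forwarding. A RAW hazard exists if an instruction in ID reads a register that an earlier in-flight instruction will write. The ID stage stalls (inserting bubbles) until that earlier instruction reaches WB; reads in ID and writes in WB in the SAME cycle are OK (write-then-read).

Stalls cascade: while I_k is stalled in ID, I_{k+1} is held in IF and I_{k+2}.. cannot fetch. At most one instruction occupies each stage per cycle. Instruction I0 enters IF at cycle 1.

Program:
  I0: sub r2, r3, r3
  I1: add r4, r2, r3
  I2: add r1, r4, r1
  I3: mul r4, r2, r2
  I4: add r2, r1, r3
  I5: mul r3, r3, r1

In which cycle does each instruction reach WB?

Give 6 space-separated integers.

Answer: 5 8 11 12 14 15

Derivation:
I0 sub r2 <- r3,r3: IF@1 ID@2 stall=0 (-) EX@3 MEM@4 WB@5
I1 add r4 <- r2,r3: IF@2 ID@3 stall=2 (RAW on I0.r2 (WB@5)) EX@6 MEM@7 WB@8
I2 add r1 <- r4,r1: IF@3 ID@6 stall=2 (RAW on I1.r4 (WB@8)) EX@9 MEM@10 WB@11
I3 mul r4 <- r2,r2: IF@6 ID@9 stall=0 (-) EX@10 MEM@11 WB@12
I4 add r2 <- r1,r3: IF@9 ID@10 stall=1 (RAW on I2.r1 (WB@11)) EX@12 MEM@13 WB@14
I5 mul r3 <- r3,r1: IF@10 ID@12 stall=0 (-) EX@13 MEM@14 WB@15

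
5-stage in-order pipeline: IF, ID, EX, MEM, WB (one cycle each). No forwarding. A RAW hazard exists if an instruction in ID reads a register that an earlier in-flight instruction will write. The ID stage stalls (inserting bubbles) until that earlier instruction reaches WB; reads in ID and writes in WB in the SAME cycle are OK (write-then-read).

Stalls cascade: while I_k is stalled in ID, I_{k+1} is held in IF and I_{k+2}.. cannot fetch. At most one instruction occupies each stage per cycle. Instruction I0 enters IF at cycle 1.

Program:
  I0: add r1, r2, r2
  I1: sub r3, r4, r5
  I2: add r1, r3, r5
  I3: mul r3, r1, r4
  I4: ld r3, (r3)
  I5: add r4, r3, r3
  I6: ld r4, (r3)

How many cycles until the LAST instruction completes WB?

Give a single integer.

Answer: 19

Derivation:
I0 add r1 <- r2,r2: IF@1 ID@2 stall=0 (-) EX@3 MEM@4 WB@5
I1 sub r3 <- r4,r5: IF@2 ID@3 stall=0 (-) EX@4 MEM@5 WB@6
I2 add r1 <- r3,r5: IF@3 ID@4 stall=2 (RAW on I1.r3 (WB@6)) EX@7 MEM@8 WB@9
I3 mul r3 <- r1,r4: IF@4 ID@7 stall=2 (RAW on I2.r1 (WB@9)) EX@10 MEM@11 WB@12
I4 ld r3 <- r3: IF@7 ID@10 stall=2 (RAW on I3.r3 (WB@12)) EX@13 MEM@14 WB@15
I5 add r4 <- r3,r3: IF@10 ID@13 stall=2 (RAW on I4.r3 (WB@15)) EX@16 MEM@17 WB@18
I6 ld r4 <- r3: IF@13 ID@16 stall=0 (-) EX@17 MEM@18 WB@19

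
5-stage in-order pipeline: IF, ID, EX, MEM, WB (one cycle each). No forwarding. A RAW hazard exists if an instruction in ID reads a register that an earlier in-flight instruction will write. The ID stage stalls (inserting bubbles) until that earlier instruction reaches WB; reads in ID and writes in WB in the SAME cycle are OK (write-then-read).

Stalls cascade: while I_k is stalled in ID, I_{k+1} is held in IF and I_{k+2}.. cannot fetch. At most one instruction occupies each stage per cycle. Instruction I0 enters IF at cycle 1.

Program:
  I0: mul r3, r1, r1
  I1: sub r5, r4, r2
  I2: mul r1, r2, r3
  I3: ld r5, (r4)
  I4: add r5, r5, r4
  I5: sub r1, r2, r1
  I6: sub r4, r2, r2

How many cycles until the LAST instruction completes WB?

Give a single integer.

Answer: 14

Derivation:
I0 mul r3 <- r1,r1: IF@1 ID@2 stall=0 (-) EX@3 MEM@4 WB@5
I1 sub r5 <- r4,r2: IF@2 ID@3 stall=0 (-) EX@4 MEM@5 WB@6
I2 mul r1 <- r2,r3: IF@3 ID@4 stall=1 (RAW on I0.r3 (WB@5)) EX@6 MEM@7 WB@8
I3 ld r5 <- r4: IF@4 ID@6 stall=0 (-) EX@7 MEM@8 WB@9
I4 add r5 <- r5,r4: IF@6 ID@7 stall=2 (RAW on I3.r5 (WB@9)) EX@10 MEM@11 WB@12
I5 sub r1 <- r2,r1: IF@7 ID@10 stall=0 (-) EX@11 MEM@12 WB@13
I6 sub r4 <- r2,r2: IF@10 ID@11 stall=0 (-) EX@12 MEM@13 WB@14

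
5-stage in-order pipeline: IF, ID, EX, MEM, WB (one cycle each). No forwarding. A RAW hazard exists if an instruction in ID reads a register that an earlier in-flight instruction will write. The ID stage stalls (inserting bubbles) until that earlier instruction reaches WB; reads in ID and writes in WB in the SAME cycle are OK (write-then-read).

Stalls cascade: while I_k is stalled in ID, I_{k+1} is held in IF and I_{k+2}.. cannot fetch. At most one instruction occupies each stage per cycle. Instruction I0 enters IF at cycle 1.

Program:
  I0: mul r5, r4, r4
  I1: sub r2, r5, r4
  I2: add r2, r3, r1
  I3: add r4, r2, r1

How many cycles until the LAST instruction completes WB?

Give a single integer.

I0 mul r5 <- r4,r4: IF@1 ID@2 stall=0 (-) EX@3 MEM@4 WB@5
I1 sub r2 <- r5,r4: IF@2 ID@3 stall=2 (RAW on I0.r5 (WB@5)) EX@6 MEM@7 WB@8
I2 add r2 <- r3,r1: IF@3 ID@6 stall=0 (-) EX@7 MEM@8 WB@9
I3 add r4 <- r2,r1: IF@6 ID@7 stall=2 (RAW on I2.r2 (WB@9)) EX@10 MEM@11 WB@12

Answer: 12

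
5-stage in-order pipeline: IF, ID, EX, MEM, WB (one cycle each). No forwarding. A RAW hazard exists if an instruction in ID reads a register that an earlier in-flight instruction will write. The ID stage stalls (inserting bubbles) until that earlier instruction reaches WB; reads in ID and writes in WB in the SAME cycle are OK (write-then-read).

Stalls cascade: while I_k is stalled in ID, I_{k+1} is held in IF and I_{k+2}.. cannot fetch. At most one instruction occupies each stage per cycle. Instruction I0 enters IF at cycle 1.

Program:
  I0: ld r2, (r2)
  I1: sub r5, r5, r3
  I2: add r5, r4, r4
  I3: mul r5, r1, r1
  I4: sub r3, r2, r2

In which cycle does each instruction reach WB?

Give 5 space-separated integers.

Answer: 5 6 7 8 9

Derivation:
I0 ld r2 <- r2: IF@1 ID@2 stall=0 (-) EX@3 MEM@4 WB@5
I1 sub r5 <- r5,r3: IF@2 ID@3 stall=0 (-) EX@4 MEM@5 WB@6
I2 add r5 <- r4,r4: IF@3 ID@4 stall=0 (-) EX@5 MEM@6 WB@7
I3 mul r5 <- r1,r1: IF@4 ID@5 stall=0 (-) EX@6 MEM@7 WB@8
I4 sub r3 <- r2,r2: IF@5 ID@6 stall=0 (-) EX@7 MEM@8 WB@9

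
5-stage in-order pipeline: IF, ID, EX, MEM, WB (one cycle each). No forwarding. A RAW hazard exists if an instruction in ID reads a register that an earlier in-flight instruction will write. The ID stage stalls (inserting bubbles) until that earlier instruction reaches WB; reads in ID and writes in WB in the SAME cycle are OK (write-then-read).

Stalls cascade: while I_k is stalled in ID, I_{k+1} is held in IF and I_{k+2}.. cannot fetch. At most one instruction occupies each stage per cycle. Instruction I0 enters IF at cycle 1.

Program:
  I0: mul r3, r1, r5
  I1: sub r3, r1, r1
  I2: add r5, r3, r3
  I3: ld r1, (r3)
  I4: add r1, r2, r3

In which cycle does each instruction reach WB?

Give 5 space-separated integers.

I0 mul r3 <- r1,r5: IF@1 ID@2 stall=0 (-) EX@3 MEM@4 WB@5
I1 sub r3 <- r1,r1: IF@2 ID@3 stall=0 (-) EX@4 MEM@5 WB@6
I2 add r5 <- r3,r3: IF@3 ID@4 stall=2 (RAW on I1.r3 (WB@6)) EX@7 MEM@8 WB@9
I3 ld r1 <- r3: IF@4 ID@7 stall=0 (-) EX@8 MEM@9 WB@10
I4 add r1 <- r2,r3: IF@7 ID@8 stall=0 (-) EX@9 MEM@10 WB@11

Answer: 5 6 9 10 11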